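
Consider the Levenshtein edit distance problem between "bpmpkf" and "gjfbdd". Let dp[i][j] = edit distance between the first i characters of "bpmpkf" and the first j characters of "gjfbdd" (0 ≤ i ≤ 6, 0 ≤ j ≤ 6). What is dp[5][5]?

5

   ''  g  j  f  b  d  d
''  0  1  2  3  4  5  6
 b  1  1  2  3  3  4  5
 p  2  2  2  3  4  4  5
 m  3  3  3  3  4  5  5
 p  4  4  4  4  4  5  6
 k  5  5  5  5  5  5  6
 f  6  6  6  5  6  6  6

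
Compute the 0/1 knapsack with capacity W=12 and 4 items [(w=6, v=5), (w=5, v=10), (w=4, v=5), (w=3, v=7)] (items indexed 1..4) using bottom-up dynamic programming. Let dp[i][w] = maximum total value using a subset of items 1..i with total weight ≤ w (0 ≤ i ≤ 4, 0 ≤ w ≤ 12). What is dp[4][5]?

i\w   0   1   2   3   4   5   6   7   8   9  10  11  12
  0   0   0   0   0   0   0   0   0   0   0   0   0   0
  1   0   0   0   0   0   0   5   5   5   5   5   5   5
  2   0   0   0   0   0  10  10  10  10  10  10  15  15
  3   0   0   0   0   5  10  10  10  10  15  15  15  15
  4   0   0   0   7   7  10  10  12  17  17  17  17  22

10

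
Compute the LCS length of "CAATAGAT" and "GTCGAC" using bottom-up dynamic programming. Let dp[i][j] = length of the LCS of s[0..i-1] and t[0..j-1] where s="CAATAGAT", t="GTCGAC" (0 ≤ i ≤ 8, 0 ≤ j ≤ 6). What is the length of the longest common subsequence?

   ''  G  T  C  G  A  C
''  0  0  0  0  0  0  0
 C  0  0  0  1  1  1  1
 A  0  0  0  1  1  2  2
 A  0  0  0  1  1  2  2
 T  0  0  1  1  1  2  2
 A  0  0  1  1  1  2  2
 G  0  1  1  1  2  2  2
 A  0  1  1  1  2  3  3
 T  0  1  2  2  2  3  3

3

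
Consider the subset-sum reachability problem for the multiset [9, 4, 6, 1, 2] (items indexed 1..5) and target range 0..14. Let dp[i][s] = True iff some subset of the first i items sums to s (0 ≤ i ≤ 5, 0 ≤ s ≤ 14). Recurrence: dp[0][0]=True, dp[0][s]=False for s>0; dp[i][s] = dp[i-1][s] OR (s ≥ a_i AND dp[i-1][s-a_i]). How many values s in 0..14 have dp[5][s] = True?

15

i\s   0   1   2   3   4   5   6   7   8   9  10  11  12  13  14
  0   T   F   F   F   F   F   F   F   F   F   F   F   F   F   F
  1   T   F   F   F   F   F   F   F   F   T   F   F   F   F   F
  2   T   F   F   F   T   F   F   F   F   T   F   F   F   T   F
  3   T   F   F   F   T   F   T   F   F   T   T   F   F   T   F
  4   T   T   F   F   T   T   T   T   F   T   T   T   F   T   T
  5   T   T   T   T   T   T   T   T   T   T   T   T   T   T   T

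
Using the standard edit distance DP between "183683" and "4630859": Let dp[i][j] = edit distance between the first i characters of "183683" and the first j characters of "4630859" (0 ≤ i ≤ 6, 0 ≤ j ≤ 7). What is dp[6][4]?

   ''  4  6  3  0  8  5  9
''  0  1  2  3  4  5  6  7
 1  1  1  2  3  4  5  6  7
 8  2  2  2  3  4  4  5  6
 3  3  3  3  2  3  4  5  6
 6  4  4  3  3  3  4  5  6
 8  5  5  4  4  4  3  4  5
 3  6  6  5  4  5  4  4  5

5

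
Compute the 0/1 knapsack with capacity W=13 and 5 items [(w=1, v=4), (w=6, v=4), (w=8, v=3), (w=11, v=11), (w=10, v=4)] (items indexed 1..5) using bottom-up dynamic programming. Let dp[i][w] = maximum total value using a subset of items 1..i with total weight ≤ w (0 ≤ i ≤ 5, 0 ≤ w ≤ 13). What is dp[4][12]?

i\w   0   1   2   3   4   5   6   7   8   9  10  11  12  13
  0   0   0   0   0   0   0   0   0   0   0   0   0   0   0
  1   0   4   4   4   4   4   4   4   4   4   4   4   4   4
  2   0   4   4   4   4   4   4   8   8   8   8   8   8   8
  3   0   4   4   4   4   4   4   8   8   8   8   8   8   8
  4   0   4   4   4   4   4   4   8   8   8   8  11  15  15
  5   0   4   4   4   4   4   4   8   8   8   8  11  15  15

15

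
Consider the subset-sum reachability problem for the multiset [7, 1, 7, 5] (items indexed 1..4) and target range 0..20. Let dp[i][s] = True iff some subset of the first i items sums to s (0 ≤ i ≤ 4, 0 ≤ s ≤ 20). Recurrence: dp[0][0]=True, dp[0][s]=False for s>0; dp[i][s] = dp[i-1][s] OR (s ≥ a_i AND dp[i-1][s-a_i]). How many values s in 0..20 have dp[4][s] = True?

12

i\s   0   1   2   3   4   5   6   7   8   9  10  11  12  13  14  15  16  17  18  19  20
  0   T   F   F   F   F   F   F   F   F   F   F   F   F   F   F   F   F   F   F   F   F
  1   T   F   F   F   F   F   F   T   F   F   F   F   F   F   F   F   F   F   F   F   F
  2   T   T   F   F   F   F   F   T   T   F   F   F   F   F   F   F   F   F   F   F   F
  3   T   T   F   F   F   F   F   T   T   F   F   F   F   F   T   T   F   F   F   F   F
  4   T   T   F   F   F   T   T   T   T   F   F   F   T   T   T   T   F   F   F   T   T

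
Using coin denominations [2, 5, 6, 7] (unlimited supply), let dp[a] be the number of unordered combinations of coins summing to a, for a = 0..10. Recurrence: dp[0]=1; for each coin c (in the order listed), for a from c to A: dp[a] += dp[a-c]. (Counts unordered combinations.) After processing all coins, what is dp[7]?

2

after  coin     0     1     2     3     4     5     6     7     8     9    10
          2     1     0     1     0     1     0     1     0     1     0     1
          5     1     0     1     0     1     1     1     1     1     1     2
          6     1     0     1     0     1     1     2     1     2     1     3
          7     1     0     1     0     1     1     2     2     2     2     3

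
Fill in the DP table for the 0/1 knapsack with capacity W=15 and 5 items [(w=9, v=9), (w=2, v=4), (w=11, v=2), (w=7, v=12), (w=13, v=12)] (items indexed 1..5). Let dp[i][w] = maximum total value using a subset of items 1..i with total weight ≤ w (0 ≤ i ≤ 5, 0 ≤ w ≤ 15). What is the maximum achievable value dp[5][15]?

16

i\w   0   1   2   3   4   5   6   7   8   9  10  11  12  13  14  15
  0   0   0   0   0   0   0   0   0   0   0   0   0   0   0   0   0
  1   0   0   0   0   0   0   0   0   0   9   9   9   9   9   9   9
  2   0   0   4   4   4   4   4   4   4   9   9  13  13  13  13  13
  3   0   0   4   4   4   4   4   4   4   9   9  13  13  13  13  13
  4   0   0   4   4   4   4   4  12  12  16  16  16  16  16  16  16
  5   0   0   4   4   4   4   4  12  12  16  16  16  16  16  16  16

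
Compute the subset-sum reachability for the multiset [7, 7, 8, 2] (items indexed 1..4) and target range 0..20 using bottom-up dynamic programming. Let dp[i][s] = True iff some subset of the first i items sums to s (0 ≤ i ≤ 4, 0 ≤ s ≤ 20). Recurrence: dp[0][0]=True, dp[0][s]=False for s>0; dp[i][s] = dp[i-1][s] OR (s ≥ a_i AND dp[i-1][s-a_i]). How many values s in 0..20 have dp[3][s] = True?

5

i\s   0   1   2   3   4   5   6   7   8   9  10  11  12  13  14  15  16  17  18  19  20
  0   T   F   F   F   F   F   F   F   F   F   F   F   F   F   F   F   F   F   F   F   F
  1   T   F   F   F   F   F   F   T   F   F   F   F   F   F   F   F   F   F   F   F   F
  2   T   F   F   F   F   F   F   T   F   F   F   F   F   F   T   F   F   F   F   F   F
  3   T   F   F   F   F   F   F   T   T   F   F   F   F   F   T   T   F   F   F   F   F
  4   T   F   T   F   F   F   F   T   T   T   T   F   F   F   T   T   T   T   F   F   F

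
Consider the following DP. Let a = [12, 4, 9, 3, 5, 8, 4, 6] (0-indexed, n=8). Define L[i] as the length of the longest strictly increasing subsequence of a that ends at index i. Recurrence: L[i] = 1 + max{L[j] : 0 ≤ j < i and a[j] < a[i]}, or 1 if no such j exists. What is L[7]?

   i    0    1    2    3    4    5    6    7
a[i]   12    4    9    3    5    8    4    6
L[i]    1    1    2    1    2    3    2    3

3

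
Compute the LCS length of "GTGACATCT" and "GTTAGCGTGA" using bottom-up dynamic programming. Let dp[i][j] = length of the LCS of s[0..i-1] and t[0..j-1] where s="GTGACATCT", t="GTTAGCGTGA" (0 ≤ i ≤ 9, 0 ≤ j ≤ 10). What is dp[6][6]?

4

   ''  G  T  T  A  G  C  G  T  G  A
''  0  0  0  0  0  0  0  0  0  0  0
 G  0  1  1  1  1  1  1  1  1  1  1
 T  0  1  2  2  2  2  2  2  2  2  2
 G  0  1  2  2  2  3  3  3  3  3  3
 A  0  1  2  2  3  3  3  3  3  3  4
 C  0  1  2  2  3  3  4  4  4  4  4
 A  0  1  2  2  3  3  4  4  4  4  5
 T  0  1  2  3  3  3  4  4  5  5  5
 C  0  1  2  3  3  3  4  4  5  5  5
 T  0  1  2  3  3  3  4  4  5  5  5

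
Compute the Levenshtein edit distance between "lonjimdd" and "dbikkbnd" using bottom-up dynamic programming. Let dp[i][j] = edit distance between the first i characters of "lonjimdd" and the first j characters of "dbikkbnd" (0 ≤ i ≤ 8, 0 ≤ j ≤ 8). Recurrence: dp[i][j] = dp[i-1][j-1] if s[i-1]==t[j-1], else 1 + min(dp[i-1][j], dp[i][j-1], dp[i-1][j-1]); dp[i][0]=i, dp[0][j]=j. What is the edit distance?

7

   ''  d  b  i  k  k  b  n  d
''  0  1  2  3  4  5  6  7  8
 l  1  1  2  3  4  5  6  7  8
 o  2  2  2  3  4  5  6  7  8
 n  3  3  3  3  4  5  6  6  7
 j  4  4  4  4  4  5  6  7  7
 i  5  5  5  4  5  5  6  7  8
 m  6  6  6  5  5  6  6  7  8
 d  7  6  7  6  6  6  7  7  7
 d  8  7  7  7  7  7  7  8  7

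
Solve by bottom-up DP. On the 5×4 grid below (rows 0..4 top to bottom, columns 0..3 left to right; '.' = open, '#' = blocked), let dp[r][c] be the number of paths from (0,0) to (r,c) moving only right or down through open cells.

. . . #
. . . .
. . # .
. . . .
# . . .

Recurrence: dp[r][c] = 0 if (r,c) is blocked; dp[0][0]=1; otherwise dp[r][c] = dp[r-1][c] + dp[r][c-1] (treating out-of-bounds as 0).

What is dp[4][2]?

8

r\c   0   1   2   3
  0   1   1   1   0
  1   1   2   3   3
  2   1   3   0   3
  3   1   4   4   7
  4   0   4   8  15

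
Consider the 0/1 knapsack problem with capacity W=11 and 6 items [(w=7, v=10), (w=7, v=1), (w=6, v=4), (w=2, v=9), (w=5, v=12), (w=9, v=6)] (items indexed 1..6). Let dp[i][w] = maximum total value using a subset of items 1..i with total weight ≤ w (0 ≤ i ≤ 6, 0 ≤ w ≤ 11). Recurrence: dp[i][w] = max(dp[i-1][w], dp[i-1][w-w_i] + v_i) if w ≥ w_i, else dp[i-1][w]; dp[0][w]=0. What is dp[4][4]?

9

i\w   0   1   2   3   4   5   6   7   8   9  10  11
  0   0   0   0   0   0   0   0   0   0   0   0   0
  1   0   0   0   0   0   0   0  10  10  10  10  10
  2   0   0   0   0   0   0   0  10  10  10  10  10
  3   0   0   0   0   0   0   4  10  10  10  10  10
  4   0   0   9   9   9   9   9  10  13  19  19  19
  5   0   0   9   9   9  12  12  21  21  21  21  21
  6   0   0   9   9   9  12  12  21  21  21  21  21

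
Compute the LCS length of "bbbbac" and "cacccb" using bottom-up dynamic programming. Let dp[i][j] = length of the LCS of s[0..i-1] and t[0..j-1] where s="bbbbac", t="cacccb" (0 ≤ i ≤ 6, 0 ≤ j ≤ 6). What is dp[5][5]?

1

   ''  c  a  c  c  c  b
''  0  0  0  0  0  0  0
 b  0  0  0  0  0  0  1
 b  0  0  0  0  0  0  1
 b  0  0  0  0  0  0  1
 b  0  0  0  0  0  0  1
 a  0  0  1  1  1  1  1
 c  0  1  1  2  2  2  2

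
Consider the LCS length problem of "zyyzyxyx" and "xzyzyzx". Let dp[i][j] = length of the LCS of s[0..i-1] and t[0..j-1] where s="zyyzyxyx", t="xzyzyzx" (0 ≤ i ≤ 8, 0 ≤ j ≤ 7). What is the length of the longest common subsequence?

5

   ''  x  z  y  z  y  z  x
''  0  0  0  0  0  0  0  0
 z  0  0  1  1  1  1  1  1
 y  0  0  1  2  2  2  2  2
 y  0  0  1  2  2  3  3  3
 z  0  0  1  2  3  3  4  4
 y  0  0  1  2  3  4  4  4
 x  0  1  1  2  3  4  4  5
 y  0  1  1  2  3  4  4  5
 x  0  1  1  2  3  4  4  5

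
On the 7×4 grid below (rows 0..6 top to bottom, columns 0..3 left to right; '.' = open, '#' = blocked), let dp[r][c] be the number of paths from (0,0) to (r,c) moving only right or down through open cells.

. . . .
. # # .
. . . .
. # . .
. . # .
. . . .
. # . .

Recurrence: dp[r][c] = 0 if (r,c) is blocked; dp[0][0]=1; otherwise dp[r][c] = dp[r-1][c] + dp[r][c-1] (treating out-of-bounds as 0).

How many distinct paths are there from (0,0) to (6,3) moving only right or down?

7

r\c   0   1   2   3
  0   1   1   1   1
  1   1   0   0   1
  2   1   1   1   2
  3   1   0   1   3
  4   1   1   0   3
  5   1   2   2   5
  6   1   0   2   7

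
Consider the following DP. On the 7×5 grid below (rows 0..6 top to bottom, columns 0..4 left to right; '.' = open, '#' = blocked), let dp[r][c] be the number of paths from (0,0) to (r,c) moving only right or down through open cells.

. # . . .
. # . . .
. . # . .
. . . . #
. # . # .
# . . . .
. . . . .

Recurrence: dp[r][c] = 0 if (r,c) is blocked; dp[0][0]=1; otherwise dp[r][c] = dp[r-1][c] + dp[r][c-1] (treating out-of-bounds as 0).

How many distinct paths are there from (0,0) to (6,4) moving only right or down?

6

r\c   0   1   2   3   4
  0   1   0   0   0   0
  1   1   0   0   0   0
  2   1   1   0   0   0
  3   1   2   2   2   0
  4   1   0   2   0   0
  5   0   0   2   2   2
  6   0   0   2   4   6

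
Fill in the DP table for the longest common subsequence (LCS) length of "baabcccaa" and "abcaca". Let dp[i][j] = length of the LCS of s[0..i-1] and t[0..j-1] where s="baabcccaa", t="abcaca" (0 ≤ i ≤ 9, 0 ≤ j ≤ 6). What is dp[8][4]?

   ''  a  b  c  a  c  a
''  0  0  0  0  0  0  0
 b  0  0  1  1  1  1  1
 a  0  1  1  1  2  2  2
 a  0  1  1  1  2  2  3
 b  0  1  2  2  2  2  3
 c  0  1  2  3  3  3  3
 c  0  1  2  3  3  4  4
 c  0  1  2  3  3  4  4
 a  0  1  2  3  4  4  5
 a  0  1  2  3  4  4  5

4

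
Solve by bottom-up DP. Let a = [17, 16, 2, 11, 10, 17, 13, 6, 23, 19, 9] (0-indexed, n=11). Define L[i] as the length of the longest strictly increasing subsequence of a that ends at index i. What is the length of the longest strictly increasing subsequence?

4

   i    0    1    2    3    4    5    6    7    8    9   10
a[i]   17   16    2   11   10   17   13    6   23   19    9
L[i]    1    1    1    2    2    3    3    2    4    4    3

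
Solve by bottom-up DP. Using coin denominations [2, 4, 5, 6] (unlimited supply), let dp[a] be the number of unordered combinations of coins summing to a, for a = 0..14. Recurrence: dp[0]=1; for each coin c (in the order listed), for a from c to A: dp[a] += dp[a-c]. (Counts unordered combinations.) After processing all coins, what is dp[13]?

4

after  coin     0     1     2     3     4     5     6     7     8     9    10    11    12    13    14
          2     1     0     1     0     1     0     1     0     1     0     1     0     1     0     1
          4     1     0     1     0     2     0     2     0     3     0     3     0     4     0     4
          5     1     0     1     0     2     1     2     1     3     2     4     2     5     3     6
          6     1     0     1     0     2     1     3     1     4     2     6     3     8     4    10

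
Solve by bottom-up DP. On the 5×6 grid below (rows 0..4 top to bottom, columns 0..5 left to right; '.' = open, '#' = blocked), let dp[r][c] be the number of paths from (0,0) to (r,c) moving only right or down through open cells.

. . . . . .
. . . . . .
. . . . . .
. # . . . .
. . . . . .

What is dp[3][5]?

r\c   0   1   2   3   4   5
  0   1   1   1   1   1   1
  1   1   2   3   4   5   6
  2   1   3   6  10  15  21
  3   1   0   6  16  31  52
  4   1   1   7  23  54 106

52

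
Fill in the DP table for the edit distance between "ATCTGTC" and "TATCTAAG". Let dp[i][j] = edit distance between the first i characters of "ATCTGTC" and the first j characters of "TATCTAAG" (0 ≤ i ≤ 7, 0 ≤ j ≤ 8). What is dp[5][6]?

2

   ''  T  A  T  C  T  A  A  G
''  0  1  2  3  4  5  6  7  8
 A  1  1  1  2  3  4  5  6  7
 T  2  1  2  1  2  3  4  5  6
 C  3  2  2  2  1  2  3  4  5
 T  4  3  3  2  2  1  2  3  4
 G  5  4  4  3  3  2  2  3  3
 T  6  5  5  4  4  3  3  3  4
 C  7  6  6  5  4  4  4  4  4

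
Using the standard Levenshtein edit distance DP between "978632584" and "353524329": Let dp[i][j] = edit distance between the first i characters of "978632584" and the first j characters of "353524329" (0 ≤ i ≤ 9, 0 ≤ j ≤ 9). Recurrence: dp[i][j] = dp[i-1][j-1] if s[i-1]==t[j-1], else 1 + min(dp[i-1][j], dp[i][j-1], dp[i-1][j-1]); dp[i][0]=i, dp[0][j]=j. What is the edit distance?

   ''  3  5  3  5  2  4  3  2  9
''  0  1  2  3  4  5  6  7  8  9
 9  1  1  2  3  4  5  6  7  8  8
 7  2  2  2  3  4  5  6  7  8  9
 8  3  3  3  3  4  5  6  7  8  9
 6  4  4  4  4  4  5  6  7  8  9
 3  5  4  5  4  5  5  6  6  7  8
 2  6  5  5  5  5  5  6  7  6  7
 5  7  6  5  6  5  6  6  7  7  7
 8  8  7  6  6  6  6  7  7  8  8
 4  9  8  7  7  7  7  6  7  8  9

9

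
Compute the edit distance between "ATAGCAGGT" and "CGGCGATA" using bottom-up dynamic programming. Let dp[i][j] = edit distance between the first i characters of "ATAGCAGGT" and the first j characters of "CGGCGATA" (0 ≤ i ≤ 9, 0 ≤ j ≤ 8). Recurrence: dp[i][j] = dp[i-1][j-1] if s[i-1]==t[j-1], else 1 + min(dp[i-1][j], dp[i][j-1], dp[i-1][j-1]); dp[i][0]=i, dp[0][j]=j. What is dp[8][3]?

5

   ''  C  G  G  C  G  A  T  A
''  0  1  2  3  4  5  6  7  8
 A  1  1  2  3  4  5  5  6  7
 T  2  2  2  3  4  5  6  5  6
 A  3  3  3  3  4  5  5  6  5
 G  4  4  3  3  4  4  5  6  6
 C  5  4  4  4  3  4  5  6  7
 A  6  5  5  5  4  4  4  5  6
 G  7  6  5  5  5  4  5  5  6
 G  8  7  6  5  6  5  5  6  6
 T  9  8  7  6  6  6  6  5  6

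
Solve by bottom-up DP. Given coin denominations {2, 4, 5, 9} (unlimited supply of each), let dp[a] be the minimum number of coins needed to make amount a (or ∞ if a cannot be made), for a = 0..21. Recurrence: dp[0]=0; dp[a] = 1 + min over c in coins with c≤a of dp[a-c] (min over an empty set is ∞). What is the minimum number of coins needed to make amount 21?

4

 a  0  1  2  3  4  5  6  7  8  9 10 11 12 13 14 15 16 17 18 19 20 21
dp  0  -  1  -  1  1  2  2  2  1  2  2  3  2  2  3  3  3  2  3  3  4
(- denotes ∞ / unreachable)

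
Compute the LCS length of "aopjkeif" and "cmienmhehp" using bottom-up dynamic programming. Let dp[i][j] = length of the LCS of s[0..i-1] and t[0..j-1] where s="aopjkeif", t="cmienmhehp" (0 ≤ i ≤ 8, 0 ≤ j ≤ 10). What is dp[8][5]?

1

   ''  c  m  i  e  n  m  h  e  h  p
''  0  0  0  0  0  0  0  0  0  0  0
 a  0  0  0  0  0  0  0  0  0  0  0
 o  0  0  0  0  0  0  0  0  0  0  0
 p  0  0  0  0  0  0  0  0  0  0  1
 j  0  0  0  0  0  0  0  0  0  0  1
 k  0  0  0  0  0  0  0  0  0  0  1
 e  0  0  0  0  1  1  1  1  1  1  1
 i  0  0  0  1  1  1  1  1  1  1  1
 f  0  0  0  1  1  1  1  1  1  1  1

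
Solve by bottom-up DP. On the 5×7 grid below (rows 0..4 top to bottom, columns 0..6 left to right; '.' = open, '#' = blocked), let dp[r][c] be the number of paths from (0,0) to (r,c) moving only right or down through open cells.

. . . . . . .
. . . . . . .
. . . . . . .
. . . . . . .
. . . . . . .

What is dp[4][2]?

r\c   0   1   2   3   4   5   6
  0   1   1   1   1   1   1   1
  1   1   2   3   4   5   6   7
  2   1   3   6  10  15  21  28
  3   1   4  10  20  35  56  84
  4   1   5  15  35  70 126 210

15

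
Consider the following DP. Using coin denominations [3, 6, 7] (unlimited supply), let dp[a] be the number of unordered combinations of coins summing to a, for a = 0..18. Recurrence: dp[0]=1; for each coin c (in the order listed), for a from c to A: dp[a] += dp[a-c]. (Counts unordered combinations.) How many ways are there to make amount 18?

4

after  coin     0     1     2     3     4     5     6     7     8     9    10    11    12    13    14    15    16    17    18
          3     1     0     0     1     0     0     1     0     0     1     0     0     1     0     0     1     0     0     1
          6     1     0     0     1     0     0     2     0     0     2     0     0     3     0     0     3     0     0     4
          7     1     0     0     1     0     0     2     1     0     2     1     0     3     2     1     3     2     1     4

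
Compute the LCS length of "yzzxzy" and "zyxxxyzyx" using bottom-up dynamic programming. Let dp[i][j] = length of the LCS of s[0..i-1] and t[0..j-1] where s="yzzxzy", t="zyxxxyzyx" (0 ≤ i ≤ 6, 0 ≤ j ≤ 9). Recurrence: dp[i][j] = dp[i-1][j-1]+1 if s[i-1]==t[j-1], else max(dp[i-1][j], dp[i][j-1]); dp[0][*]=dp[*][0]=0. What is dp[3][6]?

1

   ''  z  y  x  x  x  y  z  y  x
''  0  0  0  0  0  0  0  0  0  0
 y  0  0  1  1  1  1  1  1  1  1
 z  0  1  1  1  1  1  1  2  2  2
 z  0  1  1  1  1  1  1  2  2  2
 x  0  1  1  2  2  2  2  2  2  3
 z  0  1  1  2  2  2  2  3  3  3
 y  0  1  2  2  2  2  3  3  4  4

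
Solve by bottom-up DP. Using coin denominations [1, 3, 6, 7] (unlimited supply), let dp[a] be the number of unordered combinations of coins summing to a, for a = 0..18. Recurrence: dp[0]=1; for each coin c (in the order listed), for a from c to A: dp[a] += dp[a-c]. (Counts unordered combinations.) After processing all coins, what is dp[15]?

17

after  coin     0     1     2     3     4     5     6     7     8     9    10    11    12    13    14    15    16    17    18
          1     1     1     1     1     1     1     1     1     1     1     1     1     1     1     1     1     1     1     1
          3     1     1     1     2     2     2     3     3     3     4     4     4     5     5     5     6     6     6     7
          6     1     1     1     2     2     2     4     4     4     6     6     6     9     9     9    12    12    12    16
          7     1     1     1     2     2     2     4     5     5     7     8     8    11    13    14    17    19    20    24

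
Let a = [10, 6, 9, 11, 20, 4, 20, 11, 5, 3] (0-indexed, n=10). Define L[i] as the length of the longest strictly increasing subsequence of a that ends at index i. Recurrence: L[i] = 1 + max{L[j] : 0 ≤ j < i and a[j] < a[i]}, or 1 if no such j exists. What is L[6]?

   i    0    1    2    3    4    5    6    7    8    9
a[i]   10    6    9   11   20    4   20   11    5    3
L[i]    1    1    2    3    4    1    4    3    2    1

4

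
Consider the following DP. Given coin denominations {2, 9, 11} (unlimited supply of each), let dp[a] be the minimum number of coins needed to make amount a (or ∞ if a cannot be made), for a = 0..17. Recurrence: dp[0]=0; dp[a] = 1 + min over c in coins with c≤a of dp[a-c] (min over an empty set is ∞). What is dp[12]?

6

 a  0  1  2  3  4  5  6  7  8  9 10 11 12 13 14 15 16 17
dp  0  -  1  -  2  -  3  -  4  1  5  1  6  2  7  3  8  4
(- denotes ∞ / unreachable)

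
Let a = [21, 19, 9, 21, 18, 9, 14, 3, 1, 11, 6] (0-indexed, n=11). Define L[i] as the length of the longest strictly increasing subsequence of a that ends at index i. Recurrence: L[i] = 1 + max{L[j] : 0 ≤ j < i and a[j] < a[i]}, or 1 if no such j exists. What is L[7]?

   i    0    1    2    3    4    5    6    7    8    9   10
a[i]   21   19    9   21   18    9   14    3    1   11    6
L[i]    1    1    1    2    2    1    2    1    1    2    2

1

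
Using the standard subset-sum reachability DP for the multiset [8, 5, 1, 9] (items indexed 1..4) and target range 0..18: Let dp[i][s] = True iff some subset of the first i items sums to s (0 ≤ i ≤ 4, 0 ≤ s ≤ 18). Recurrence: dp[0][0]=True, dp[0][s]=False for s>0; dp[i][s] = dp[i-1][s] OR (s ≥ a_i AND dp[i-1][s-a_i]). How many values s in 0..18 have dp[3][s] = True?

8

i\s   0   1   2   3   4   5   6   7   8   9  10  11  12  13  14  15  16  17  18
  0   T   F   F   F   F   F   F   F   F   F   F   F   F   F   F   F   F   F   F
  1   T   F   F   F   F   F   F   F   T   F   F   F   F   F   F   F   F   F   F
  2   T   F   F   F   F   T   F   F   T   F   F   F   F   T   F   F   F   F   F
  3   T   T   F   F   F   T   T   F   T   T   F   F   F   T   T   F   F   F   F
  4   T   T   F   F   F   T   T   F   T   T   T   F   F   T   T   T   F   T   T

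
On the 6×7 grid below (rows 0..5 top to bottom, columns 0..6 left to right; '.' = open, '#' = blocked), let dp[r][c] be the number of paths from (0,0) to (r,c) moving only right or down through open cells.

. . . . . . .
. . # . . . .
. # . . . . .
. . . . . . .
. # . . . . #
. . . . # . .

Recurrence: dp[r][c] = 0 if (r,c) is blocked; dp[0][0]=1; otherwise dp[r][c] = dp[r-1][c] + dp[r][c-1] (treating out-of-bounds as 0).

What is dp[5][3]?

5

r\c   0   1   2   3   4   5   6
  0   1   1   1   1   1   1   1
  1   1   2   0   1   2   3   4
  2   1   0   0   1   3   6  10
  3   1   1   1   2   5  11  21
  4   1   0   1   3   8  19   0
  5   1   1   2   5   0  19  19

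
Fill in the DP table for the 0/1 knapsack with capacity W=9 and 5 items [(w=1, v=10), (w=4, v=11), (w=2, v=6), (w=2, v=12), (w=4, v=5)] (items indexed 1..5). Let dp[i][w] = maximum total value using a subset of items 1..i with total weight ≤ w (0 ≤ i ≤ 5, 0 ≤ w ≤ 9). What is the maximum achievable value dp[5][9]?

i\w   0   1   2   3   4   5   6   7   8   9
  0   0   0   0   0   0   0   0   0   0   0
  1   0  10  10  10  10  10  10  10  10  10
  2   0  10  10  10  11  21  21  21  21  21
  3   0  10  10  16  16  21  21  27  27  27
  4   0  10  12  22  22  28  28  33  33  39
  5   0  10  12  22  22  28  28  33  33  39

39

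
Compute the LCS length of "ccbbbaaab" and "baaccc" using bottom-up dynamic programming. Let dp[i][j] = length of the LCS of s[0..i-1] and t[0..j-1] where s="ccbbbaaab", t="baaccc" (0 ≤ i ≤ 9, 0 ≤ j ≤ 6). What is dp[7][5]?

   ''  b  a  a  c  c  c
''  0  0  0  0  0  0  0
 c  0  0  0  0  1  1  1
 c  0  0  0  0  1  2  2
 b  0  1  1  1  1  2  2
 b  0  1  1  1  1  2  2
 b  0  1  1  1  1  2  2
 a  0  1  2  2  2  2  2
 a  0  1  2  3  3  3  3
 a  0  1  2  3  3  3  3
 b  0  1  2  3  3  3  3

3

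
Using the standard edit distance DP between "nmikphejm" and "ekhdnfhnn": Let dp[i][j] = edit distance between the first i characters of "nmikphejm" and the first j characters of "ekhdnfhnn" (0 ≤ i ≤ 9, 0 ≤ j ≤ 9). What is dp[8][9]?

   ''  e  k  h  d  n  f  h  n  n
''  0  1  2  3  4  5  6  7  8  9
 n  1  1  2  3  4  4  5  6  7  8
 m  2  2  2  3  4  5  5  6  7  8
 i  3  3  3  3  4  5  6  6  7  8
 k  4  4  3  4  4  5  6  7  7  8
 p  5  5  4  4  5  5  6  7  8  8
 h  6  6  5  4  5  6  6  6  7  8
 e  7  6  6  5  5  6  7  7  7  8
 j  8  7  7  6  6  6  7  8  8  8
 m  9  8  8  7  7  7  7  8  9  9

8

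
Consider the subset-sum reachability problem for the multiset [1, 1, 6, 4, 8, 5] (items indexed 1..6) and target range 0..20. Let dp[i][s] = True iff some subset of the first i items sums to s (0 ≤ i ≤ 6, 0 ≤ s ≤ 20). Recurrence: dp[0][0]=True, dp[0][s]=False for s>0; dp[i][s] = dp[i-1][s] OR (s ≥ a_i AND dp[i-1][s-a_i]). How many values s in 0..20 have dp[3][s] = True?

i\s   0   1   2   3   4   5   6   7   8   9  10  11  12  13  14  15  16  17  18  19  20
  0   T   F   F   F   F   F   F   F   F   F   F   F   F   F   F   F   F   F   F   F   F
  1   T   T   F   F   F   F   F   F   F   F   F   F   F   F   F   F   F   F   F   F   F
  2   T   T   T   F   F   F   F   F   F   F   F   F   F   F   F   F   F   F   F   F   F
  3   T   T   T   F   F   F   T   T   T   F   F   F   F   F   F   F   F   F   F   F   F
  4   T   T   T   F   T   T   T   T   T   F   T   T   T   F   F   F   F   F   F   F   F
  5   T   T   T   F   T   T   T   T   T   T   T   T   T   T   T   T   T   F   T   T   T
  6   T   T   T   F   T   T   T   T   T   T   T   T   T   T   T   T   T   T   T   T   T

6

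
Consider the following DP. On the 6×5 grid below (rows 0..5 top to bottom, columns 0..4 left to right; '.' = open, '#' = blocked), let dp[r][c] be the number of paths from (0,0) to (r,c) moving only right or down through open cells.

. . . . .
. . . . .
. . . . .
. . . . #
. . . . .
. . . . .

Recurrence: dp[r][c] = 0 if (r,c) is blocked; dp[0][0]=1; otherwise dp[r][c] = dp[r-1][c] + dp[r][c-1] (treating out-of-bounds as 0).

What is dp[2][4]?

15

r\c   0   1   2   3   4
  0   1   1   1   1   1
  1   1   2   3   4   5
  2   1   3   6  10  15
  3   1   4  10  20   0
  4   1   5  15  35  35
  5   1   6  21  56  91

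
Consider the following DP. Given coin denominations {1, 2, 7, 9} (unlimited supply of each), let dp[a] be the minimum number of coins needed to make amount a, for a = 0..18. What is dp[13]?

 a  0  1  2  3  4  5  6  7  8  9 10 11 12 13 14 15 16 17 18
dp  0  1  1  2  2  3  3  1  2  1  2  2  3  3  2  3  2  3  2

3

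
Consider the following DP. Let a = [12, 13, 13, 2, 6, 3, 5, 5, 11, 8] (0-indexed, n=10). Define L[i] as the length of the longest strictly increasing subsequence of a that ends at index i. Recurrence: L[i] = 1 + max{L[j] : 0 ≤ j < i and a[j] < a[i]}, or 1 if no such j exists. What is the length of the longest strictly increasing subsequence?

4

   i    0    1    2    3    4    5    6    7    8    9
a[i]   12   13   13    2    6    3    5    5   11    8
L[i]    1    2    2    1    2    2    3    3    4    4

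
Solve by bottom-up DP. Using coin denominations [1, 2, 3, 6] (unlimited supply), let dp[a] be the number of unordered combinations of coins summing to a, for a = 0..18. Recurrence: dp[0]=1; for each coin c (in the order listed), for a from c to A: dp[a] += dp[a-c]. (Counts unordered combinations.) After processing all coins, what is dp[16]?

48

after  coin     0     1     2     3     4     5     6     7     8     9    10    11    12    13    14    15    16    17    18
          1     1     1     1     1     1     1     1     1     1     1     1     1     1     1     1     1     1     1     1
          2     1     1     2     2     3     3     4     4     5     5     6     6     7     7     8     8     9     9    10
          3     1     1     2     3     4     5     7     8    10    12    14    16    19    21    24    27    30    33    37
          6     1     1     2     3     4     5     8     9    12    15    18    21    27    30    36    42    48    54    64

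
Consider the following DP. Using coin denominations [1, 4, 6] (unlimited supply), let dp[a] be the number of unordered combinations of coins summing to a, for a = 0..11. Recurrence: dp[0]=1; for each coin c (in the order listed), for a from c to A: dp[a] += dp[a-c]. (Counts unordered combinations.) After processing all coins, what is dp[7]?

3

after  coin     0     1     2     3     4     5     6     7     8     9    10    11
          1     1     1     1     1     1     1     1     1     1     1     1     1
          4     1     1     1     1     2     2     2     2     3     3     3     3
          6     1     1     1     1     2     2     3     3     4     4     5     5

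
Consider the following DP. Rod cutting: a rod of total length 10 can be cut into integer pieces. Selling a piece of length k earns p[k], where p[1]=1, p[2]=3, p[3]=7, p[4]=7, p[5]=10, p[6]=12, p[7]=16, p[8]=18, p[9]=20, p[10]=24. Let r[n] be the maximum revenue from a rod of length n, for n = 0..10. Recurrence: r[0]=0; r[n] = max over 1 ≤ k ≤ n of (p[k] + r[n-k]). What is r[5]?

   n    0    1    2    3    4    5    6    7    8    9   10
r[n]    0    1    3    7    8   10   14   16   18   21   24

10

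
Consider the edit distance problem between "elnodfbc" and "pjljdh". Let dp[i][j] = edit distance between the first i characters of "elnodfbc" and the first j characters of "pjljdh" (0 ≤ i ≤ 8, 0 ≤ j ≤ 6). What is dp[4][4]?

   ''  p  j  l  j  d  h
''  0  1  2  3  4  5  6
 e  1  1  2  3  4  5  6
 l  2  2  2  2  3  4  5
 n  3  3  3  3  3  4  5
 o  4  4  4  4  4  4  5
 d  5  5  5  5  5  4  5
 f  6  6  6  6  6  5  5
 b  7  7  7  7  7  6  6
 c  8  8  8  8  8  7  7

4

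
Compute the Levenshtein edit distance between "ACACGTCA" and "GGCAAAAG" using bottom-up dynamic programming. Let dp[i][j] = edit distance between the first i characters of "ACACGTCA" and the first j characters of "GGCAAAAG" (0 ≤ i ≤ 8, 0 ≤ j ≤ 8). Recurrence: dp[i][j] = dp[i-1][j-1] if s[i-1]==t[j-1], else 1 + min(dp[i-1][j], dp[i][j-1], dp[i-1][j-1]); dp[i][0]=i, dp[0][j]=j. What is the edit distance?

7

   ''  G  G  C  A  A  A  A  G
''  0  1  2  3  4  5  6  7  8
 A  1  1  2  3  3  4  5  6  7
 C  2  2  2  2  3  4  5  6  7
 A  3  3  3  3  2  3  4  5  6
 C  4  4  4  3  3  3  4  5  6
 G  5  4  4  4  4  4  4  5  5
 T  6  5  5  5  5  5  5  5  6
 C  7  6  6  5  6  6  6  6  6
 A  8  7  7  6  5  6  6  6  7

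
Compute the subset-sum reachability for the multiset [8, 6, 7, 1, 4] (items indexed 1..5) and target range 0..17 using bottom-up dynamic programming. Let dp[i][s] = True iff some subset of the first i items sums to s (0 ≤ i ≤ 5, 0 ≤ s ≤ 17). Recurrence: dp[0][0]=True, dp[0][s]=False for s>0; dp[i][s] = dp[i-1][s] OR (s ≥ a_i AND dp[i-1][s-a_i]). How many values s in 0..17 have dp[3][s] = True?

i\s   0   1   2   3   4   5   6   7   8   9  10  11  12  13  14  15  16  17
  0   T   F   F   F   F   F   F   F   F   F   F   F   F   F   F   F   F   F
  1   T   F   F   F   F   F   F   F   T   F   F   F   F   F   F   F   F   F
  2   T   F   F   F   F   F   T   F   T   F   F   F   F   F   T   F   F   F
  3   T   F   F   F   F   F   T   T   T   F   F   F   F   T   T   T   F   F
  4   T   T   F   F   F   F   T   T   T   T   F   F   F   T   T   T   T   F
  5   T   T   F   F   T   T   T   T   T   T   T   T   T   T   T   T   T   T

7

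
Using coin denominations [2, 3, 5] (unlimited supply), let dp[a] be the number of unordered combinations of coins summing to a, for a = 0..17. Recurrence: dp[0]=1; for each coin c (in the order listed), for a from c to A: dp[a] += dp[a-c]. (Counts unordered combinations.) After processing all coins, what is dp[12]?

5

after  coin     0     1     2     3     4     5     6     7     8     9    10    11    12    13    14    15    16    17
          2     1     0     1     0     1     0     1     0     1     0     1     0     1     0     1     0     1     0
          3     1     0     1     1     1     1     2     1     2     2     2     2     3     2     3     3     3     3
          5     1     0     1     1     1     2     2     2     3     3     4     4     5     5     6     7     7     8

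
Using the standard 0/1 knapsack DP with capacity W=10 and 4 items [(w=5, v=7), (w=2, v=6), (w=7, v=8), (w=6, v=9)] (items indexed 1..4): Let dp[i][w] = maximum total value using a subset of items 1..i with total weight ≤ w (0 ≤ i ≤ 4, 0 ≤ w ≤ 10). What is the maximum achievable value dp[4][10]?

i\w   0   1   2   3   4   5   6   7   8   9  10
  0   0   0   0   0   0   0   0   0   0   0   0
  1   0   0   0   0   0   7   7   7   7   7   7
  2   0   0   6   6   6   7   7  13  13  13  13
  3   0   0   6   6   6   7   7  13  13  14  14
  4   0   0   6   6   6   7   9  13  15  15  15

15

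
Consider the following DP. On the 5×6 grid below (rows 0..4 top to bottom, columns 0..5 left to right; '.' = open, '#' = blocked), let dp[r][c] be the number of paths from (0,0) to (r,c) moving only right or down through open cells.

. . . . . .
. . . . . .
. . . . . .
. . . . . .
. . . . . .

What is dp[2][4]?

r\c   0   1   2   3   4   5
  0   1   1   1   1   1   1
  1   1   2   3   4   5   6
  2   1   3   6  10  15  21
  3   1   4  10  20  35  56
  4   1   5  15  35  70 126

15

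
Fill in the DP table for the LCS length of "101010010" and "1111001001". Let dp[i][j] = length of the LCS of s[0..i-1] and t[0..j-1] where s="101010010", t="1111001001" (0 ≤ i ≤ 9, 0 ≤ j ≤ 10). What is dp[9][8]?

7

   ''  1  1  1  1  0  0  1  0  0  1
''  0  0  0  0  0  0  0  0  0  0  0
 1  0  1  1  1  1  1  1  1  1  1  1
 0  0  1  1  1  1  2  2  2  2  2  2
 1  0  1  2  2  2  2  2  3  3  3  3
 0  0  1  2  2  2  3  3  3  4  4  4
 1  0  1  2  3  3  3  3  4  4  4  5
 0  0  1  2  3  3  4  4  4  5  5  5
 0  0  1  2  3  3  4  5  5  5  6  6
 1  0  1  2  3  4  4  5  6  6  6  7
 0  0  1  2  3  4  5  5  6  7  7  7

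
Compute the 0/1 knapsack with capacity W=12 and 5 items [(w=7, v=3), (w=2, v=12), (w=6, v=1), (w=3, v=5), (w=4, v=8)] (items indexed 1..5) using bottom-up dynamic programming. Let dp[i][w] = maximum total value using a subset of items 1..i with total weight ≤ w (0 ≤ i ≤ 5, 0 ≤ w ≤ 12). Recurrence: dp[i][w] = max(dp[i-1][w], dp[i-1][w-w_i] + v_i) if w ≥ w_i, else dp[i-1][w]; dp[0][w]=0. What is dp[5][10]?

25

i\w   0   1   2   3   4   5   6   7   8   9  10  11  12
  0   0   0   0   0   0   0   0   0   0   0   0   0   0
  1   0   0   0   0   0   0   0   3   3   3   3   3   3
  2   0   0  12  12  12  12  12  12  12  15  15  15  15
  3   0   0  12  12  12  12  12  12  13  15  15  15  15
  4   0   0  12  12  12  17  17  17  17  17  17  18  20
  5   0   0  12  12  12  17  20  20  20  25  25  25  25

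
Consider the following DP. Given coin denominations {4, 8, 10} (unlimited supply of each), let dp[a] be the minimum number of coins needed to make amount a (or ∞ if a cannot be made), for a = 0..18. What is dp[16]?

 a  0  1  2  3  4  5  6  7  8  9 10 11 12 13 14 15 16 17 18
dp  0  -  -  -  1  -  -  -  1  -  1  -  2  -  2  -  2  -  2
(- denotes ∞ / unreachable)

2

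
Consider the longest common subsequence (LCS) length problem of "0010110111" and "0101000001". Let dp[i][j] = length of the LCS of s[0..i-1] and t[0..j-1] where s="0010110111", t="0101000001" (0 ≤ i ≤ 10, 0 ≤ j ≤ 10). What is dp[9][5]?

5

   ''  0  1  0  1  0  0  0  0  0  1
''  0  0  0  0  0  0  0  0  0  0  0
 0  0  1  1  1  1  1  1  1  1  1  1
 0  0  1  1  2  2  2  2  2  2  2  2
 1  0  1  2  2  3  3  3  3  3  3  3
 0  0  1  2  3  3  4  4  4  4  4  4
 1  0  1  2  3  4  4  4  4  4  4  5
 1  0  1  2  3  4  4  4  4  4  4  5
 0  0  1  2  3  4  5  5  5  5  5  5
 1  0  1  2  3  4  5  5  5  5  5  6
 1  0  1  2  3  4  5  5  5  5  5  6
 1  0  1  2  3  4  5  5  5  5  5  6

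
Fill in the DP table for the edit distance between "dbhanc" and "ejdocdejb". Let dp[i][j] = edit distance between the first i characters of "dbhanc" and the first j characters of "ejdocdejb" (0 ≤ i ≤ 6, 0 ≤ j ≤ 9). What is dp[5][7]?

   ''  e  j  d  o  c  d  e  j  b
''  0  1  2  3  4  5  6  7  8  9
 d  1  1  2  2  3  4  5  6  7  8
 b  2  2  2  3  3  4  5  6  7  7
 h  3  3  3  3  4  4  5  6  7  8
 a  4  4  4  4  4  5  5  6  7  8
 n  5  5  5  5  5  5  6  6  7  8
 c  6  6  6  6  6  5  6  7  7  8

6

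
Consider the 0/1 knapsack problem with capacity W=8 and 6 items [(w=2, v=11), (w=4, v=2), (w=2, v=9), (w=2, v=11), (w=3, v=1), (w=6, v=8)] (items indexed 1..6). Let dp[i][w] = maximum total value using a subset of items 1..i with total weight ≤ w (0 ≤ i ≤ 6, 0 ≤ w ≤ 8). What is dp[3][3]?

i\w   0   1   2   3   4   5   6   7   8
  0   0   0   0   0   0   0   0   0   0
  1   0   0  11  11  11  11  11  11  11
  2   0   0  11  11  11  11  13  13  13
  3   0   0  11  11  20  20  20  20  22
  4   0   0  11  11  22  22  31  31  31
  5   0   0  11  11  22  22  31  31  31
  6   0   0  11  11  22  22  31  31  31

11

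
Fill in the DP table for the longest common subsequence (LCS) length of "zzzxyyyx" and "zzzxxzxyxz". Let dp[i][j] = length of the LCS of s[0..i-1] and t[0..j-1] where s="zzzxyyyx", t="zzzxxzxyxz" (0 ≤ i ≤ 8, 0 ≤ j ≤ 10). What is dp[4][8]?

4

   ''  z  z  z  x  x  z  x  y  x  z
''  0  0  0  0  0  0  0  0  0  0  0
 z  0  1  1  1  1  1  1  1  1  1  1
 z  0  1  2  2  2  2  2  2  2  2  2
 z  0  1  2  3  3  3  3  3  3  3  3
 x  0  1  2  3  4  4  4  4  4  4  4
 y  0  1  2  3  4  4  4  4  5  5  5
 y  0  1  2  3  4  4  4  4  5  5  5
 y  0  1  2  3  4  4  4  4  5  5  5
 x  0  1  2  3  4  5  5  5  5  6  6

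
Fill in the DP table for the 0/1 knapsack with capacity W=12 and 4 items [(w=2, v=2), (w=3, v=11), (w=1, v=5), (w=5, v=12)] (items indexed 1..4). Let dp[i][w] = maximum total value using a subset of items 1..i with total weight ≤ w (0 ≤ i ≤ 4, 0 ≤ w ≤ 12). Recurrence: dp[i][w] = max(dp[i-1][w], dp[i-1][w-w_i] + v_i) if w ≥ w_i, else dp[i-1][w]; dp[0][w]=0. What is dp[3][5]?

i\w   0   1   2   3   4   5   6   7   8   9  10  11  12
  0   0   0   0   0   0   0   0   0   0   0   0   0   0
  1   0   0   2   2   2   2   2   2   2   2   2   2   2
  2   0   0   2  11  11  13  13  13  13  13  13  13  13
  3   0   5   5  11  16  16  18  18  18  18  18  18  18
  4   0   5   5  11  16  16  18  18  23  28  28  30  30

16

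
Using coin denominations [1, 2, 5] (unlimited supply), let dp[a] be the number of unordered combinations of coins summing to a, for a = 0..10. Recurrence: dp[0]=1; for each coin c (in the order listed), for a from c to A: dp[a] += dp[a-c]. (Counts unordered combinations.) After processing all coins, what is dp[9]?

8

after  coin     0     1     2     3     4     5     6     7     8     9    10
          1     1     1     1     1     1     1     1     1     1     1     1
          2     1     1     2     2     3     3     4     4     5     5     6
          5     1     1     2     2     3     4     5     6     7     8    10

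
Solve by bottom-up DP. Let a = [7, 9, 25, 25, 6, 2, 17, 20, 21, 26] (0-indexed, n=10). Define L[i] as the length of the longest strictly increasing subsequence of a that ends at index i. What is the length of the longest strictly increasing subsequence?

   i    0    1    2    3    4    5    6    7    8    9
a[i]    7    9   25   25    6    2   17   20   21   26
L[i]    1    2    3    3    1    1    3    4    5    6

6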